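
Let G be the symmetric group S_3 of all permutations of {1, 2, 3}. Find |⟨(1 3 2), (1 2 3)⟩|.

3

|⟨(1 3 2)⟩| = 3 and |⟨(1 2 3)⟩| = 3, so |H| is a multiple of lcm(3, 3) = 3 and divides |G| = 6.
Closing under the operation: H = {e, (1 2 3), (1 3 2)}, so |H| = 3.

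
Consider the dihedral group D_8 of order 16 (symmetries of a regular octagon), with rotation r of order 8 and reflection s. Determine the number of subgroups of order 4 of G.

|G| = 16 and 4 | 16, so subgroups of order 4 are possible by Lagrange.
The subgroups of order 4 are: {e, r^2, r^4, r^6}; {e, r^4, r^2s, r^6s}; {e, r^4, r^3s, r^7s}; {e, r^4, s, r^4s}; … (5 in all).
So G has 5 subgroups of order 4.

5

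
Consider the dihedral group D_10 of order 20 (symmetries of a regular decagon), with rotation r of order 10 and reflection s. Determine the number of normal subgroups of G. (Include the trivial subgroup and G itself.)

G has 22 subgroups. Checking conjugation-invariance by order — order 1: 1/1 normal; order 2: 1/11 normal; order 4: 0/5 normal; order 5: 1/1 normal; order 10: 3/3 normal; order 20: 1/1 normal.
Total normal subgroups: 7.

7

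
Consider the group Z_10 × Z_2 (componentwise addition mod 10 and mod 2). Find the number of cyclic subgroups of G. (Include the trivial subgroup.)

Group the elements of G by the cyclic subgroup they generate; each cyclic subgroup of order d accounts for φ(d) elements.
Cyclic subgroups by order — order 1: 1; order 2: 3; order 5: 1; order 10: 3.
Total: 8.

8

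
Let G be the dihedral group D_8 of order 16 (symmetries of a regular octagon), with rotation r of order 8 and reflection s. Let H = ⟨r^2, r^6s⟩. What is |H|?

8

|⟨r^2⟩| = 4 and |⟨r^6s⟩| = 2, so |H| is a multiple of lcm(4, 2) = 4 and divides |G| = 16.
Closing under the operation: H = {e, r^2, r^4, r^6, s, r^2s, r^4s, r^6s}, so |H| = 8.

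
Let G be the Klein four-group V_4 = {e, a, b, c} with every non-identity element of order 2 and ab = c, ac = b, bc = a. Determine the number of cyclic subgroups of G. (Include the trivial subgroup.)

4

A cyclic subgroup of order d is generated by each of its φ(d) elements of order d, so the cyclic subgroups of order d number (#elements of order d)/φ(d).
Cyclic subgroups by order — order 1: 1; order 2: 3.
Total: 4.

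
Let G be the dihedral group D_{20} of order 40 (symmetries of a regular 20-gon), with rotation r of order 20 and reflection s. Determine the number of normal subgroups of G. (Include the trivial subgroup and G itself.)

9

G has 48 subgroups. Checking conjugation-invariance by order — order 1: 1/1 normal; order 2: 1/21 normal; order 4: 1/11 normal; order 5: 1/1 normal; order 8: 0/5 normal; order 10: 1/5 normal; order 20: 3/3 normal; order 40: 1/1 normal.
Total normal subgroups: 9.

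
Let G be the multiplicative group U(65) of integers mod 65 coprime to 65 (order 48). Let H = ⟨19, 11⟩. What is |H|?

|⟨19⟩| = 12 and |⟨11⟩| = 12, so |H| is a multiple of lcm(12, 12) = 12 and divides |G| = 48.
Closing under the operation: H = {1, 4, 6, 9, 11, 14, 16, 19, 21, 24, 29, 31, 34, 36, 41, 44, 46, 49, 51, 54, 56, 59, 61, 64}, so |H| = 24.

24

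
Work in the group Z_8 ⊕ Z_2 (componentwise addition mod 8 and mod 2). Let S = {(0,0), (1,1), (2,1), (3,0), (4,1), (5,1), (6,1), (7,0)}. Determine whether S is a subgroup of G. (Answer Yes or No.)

No

(1,1) ∈ S but its inverse (7,1) ∉ S, so S is not a subgroup.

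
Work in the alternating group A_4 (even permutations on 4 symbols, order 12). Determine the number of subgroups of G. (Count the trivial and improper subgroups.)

10

|G| = 12, so by Lagrange every subgroup order divides 12. Divisors: 1, 2, 3, 4, 6, 12.
Subgroups by order — order 1: 1; order 2: 3; order 3: 4; order 4: 1; order 6: 0; order 12: 1.
Total: 1 + 3 + 4 + 1 + 0 + 1 = 10.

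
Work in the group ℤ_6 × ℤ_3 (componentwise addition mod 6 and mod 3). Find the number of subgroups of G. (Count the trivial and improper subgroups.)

12

|G| = 18, so by Lagrange every subgroup order divides 18. Divisors: 1, 2, 3, 6, 9, 18.
Subgroups by order — order 1: 1; order 2: 1; order 3: 4; order 6: 4; order 9: 1; order 18: 1.
Total: 1 + 1 + 4 + 4 + 1 + 1 = 12.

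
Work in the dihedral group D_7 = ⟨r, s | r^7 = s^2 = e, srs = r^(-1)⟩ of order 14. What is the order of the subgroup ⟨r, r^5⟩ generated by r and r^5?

7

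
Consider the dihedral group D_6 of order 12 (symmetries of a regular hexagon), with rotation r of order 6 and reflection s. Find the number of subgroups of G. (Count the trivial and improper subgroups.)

16

|G| = 12, so by Lagrange every subgroup order divides 12. Divisors: 1, 2, 3, 4, 6, 12.
Subgroups by order — order 1: 1; order 2: 7; order 3: 1; order 4: 3; order 6: 3; order 12: 1.
Total: 1 + 7 + 1 + 3 + 3 + 1 = 16.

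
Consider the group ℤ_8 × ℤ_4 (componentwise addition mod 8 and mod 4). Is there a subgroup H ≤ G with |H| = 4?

4 | 32. A subgroup of order 4 is {(0,0), (0,1), (0,2), (0,3)}.

Yes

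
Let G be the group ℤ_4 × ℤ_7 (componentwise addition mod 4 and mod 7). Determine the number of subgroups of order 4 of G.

|G| = 28 and 4 | 28, so subgroups of order 4 are possible by Lagrange.
The subgroups of order 4 are: {(0,0), (1,0), (2,0), (3,0)}.
So G has 1 subgroup of order 4.

1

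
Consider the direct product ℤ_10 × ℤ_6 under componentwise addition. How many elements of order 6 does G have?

6

An element (a,b) has order lcm(ord(a), ord(b)); count pairs with lcm equal to 6.
Enumerating gives 6 such elements.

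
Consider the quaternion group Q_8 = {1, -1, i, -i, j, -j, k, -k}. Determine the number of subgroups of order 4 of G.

|G| = 8 and 4 | 8, so subgroups of order 4 are possible by Lagrange.
The subgroups of order 4 are: {1, -1, i, -i}; {1, -1, j, -j}; {1, -1, k, -k}.
So G has 3 subgroups of order 4.

3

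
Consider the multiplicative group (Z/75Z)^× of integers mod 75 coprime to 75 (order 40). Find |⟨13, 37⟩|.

|⟨13⟩| = 20 and |⟨37⟩| = 20, so |H| is a multiple of lcm(20, 20) = 20 and divides |G| = 40.
Closing under the operation: H = {1, 4, 7, 13, 16, 19, 22, 28, 31, 34, 37, 43, 46, 49, 52, 58, 61, 64, 67, 73}, so |H| = 20.

20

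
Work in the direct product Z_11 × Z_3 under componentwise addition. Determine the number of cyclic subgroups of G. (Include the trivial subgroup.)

4

Each element a generates a cyclic subgroup ⟨a⟩; distinct elements may generate the same one (a cyclic group of order d has φ(d) generators).
Cyclic subgroups by order — order 1: 1; order 3: 1; order 11: 1; order 33: 1.
Total: 4.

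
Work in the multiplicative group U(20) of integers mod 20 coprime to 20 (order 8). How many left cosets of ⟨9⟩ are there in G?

4

|⟨9⟩| = 2 and |G| = 8.
By Lagrange, [G : H] = |G|/|H| = 8/2 = 4.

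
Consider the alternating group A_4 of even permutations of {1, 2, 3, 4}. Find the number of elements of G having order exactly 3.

The elements of order 3 are: (2 3 4), (2 4 3), (1 2 3), (1 2 4), (1 3 2), (1 3 4), (1 4 2), (1 4 3).
That's 8.

8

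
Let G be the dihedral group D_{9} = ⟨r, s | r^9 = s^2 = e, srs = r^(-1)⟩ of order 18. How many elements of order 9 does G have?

6

The elements of order 9 are: r, r^2, r^4, r^5, r^7, r^8.
That's 6.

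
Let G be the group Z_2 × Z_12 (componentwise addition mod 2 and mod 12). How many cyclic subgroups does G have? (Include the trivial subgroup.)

12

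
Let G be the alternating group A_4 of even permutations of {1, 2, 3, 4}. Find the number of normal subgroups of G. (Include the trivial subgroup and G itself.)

3

G has 10 subgroups. Checking conjugation-invariance by order — order 1: 1/1 normal; order 2: 0/3 normal; order 3: 0/4 normal; order 4: 1/1 normal; order 12: 1/1 normal.
Total normal subgroups: 3.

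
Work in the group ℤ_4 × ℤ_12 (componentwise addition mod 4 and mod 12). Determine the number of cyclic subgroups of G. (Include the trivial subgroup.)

Group the elements of G by the cyclic subgroup they generate; each cyclic subgroup of order d accounts for φ(d) elements.
Cyclic subgroups by order — order 1: 1; order 2: 3; order 3: 1; order 4: 6; order 6: 3; order 12: 6.
Total: 20.

20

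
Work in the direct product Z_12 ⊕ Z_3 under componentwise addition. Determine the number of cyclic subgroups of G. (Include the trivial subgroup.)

15

A cyclic subgroup of order d is generated by each of its φ(d) elements of order d, so the cyclic subgroups of order d number (#elements of order d)/φ(d).
Cyclic subgroups by order — order 1: 1; order 2: 1; order 3: 4; order 4: 1; order 6: 4; order 12: 4.
Total: 15.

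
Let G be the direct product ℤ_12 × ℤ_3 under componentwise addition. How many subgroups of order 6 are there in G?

|G| = 36 and 6 | 36, so subgroups of order 6 are possible by Lagrange.
The subgroups of order 6 are: {(0,0), (0,1), (0,2), (6,0), (6,1), (6,2)}; {(0,0), (2,0), (4,0), (6,0), (8,0), (10,0)}; {(0,0), (2,2), (4,1), (6,0), (8,2), (10,1)}; {(0,0), (2,1), (4,2), (6,0), (8,1), (10,2)}.
So G has 4 subgroups of order 6.

4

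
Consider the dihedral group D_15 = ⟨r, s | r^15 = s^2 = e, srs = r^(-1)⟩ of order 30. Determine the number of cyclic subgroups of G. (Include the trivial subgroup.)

19

Group the elements of G by the cyclic subgroup they generate; each cyclic subgroup of order d accounts for φ(d) elements.
Cyclic subgroups by order — order 1: 1; order 2: 15; order 3: 1; order 5: 1; order 15: 1.
Total: 19.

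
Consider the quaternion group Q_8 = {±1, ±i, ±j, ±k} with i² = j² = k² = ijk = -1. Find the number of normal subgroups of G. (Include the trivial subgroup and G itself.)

6

G has 6 subgroups. Checking conjugation-invariance by order — order 1: 1/1 normal; order 2: 1/1 normal; order 4: 3/3 normal; order 8: 1/1 normal.
Total normal subgroups: 6.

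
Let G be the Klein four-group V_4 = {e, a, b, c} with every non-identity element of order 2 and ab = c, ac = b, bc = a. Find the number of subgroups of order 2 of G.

|G| = 4 and 2 | 4, so subgroups of order 2 are possible by Lagrange.
The subgroups of order 2 are: {e, a}; {e, b}; {e, c}.
So G has 3 subgroups of order 2.

3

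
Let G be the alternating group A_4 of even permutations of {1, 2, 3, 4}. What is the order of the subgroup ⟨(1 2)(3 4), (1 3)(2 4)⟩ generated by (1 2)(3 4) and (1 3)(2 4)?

|⟨(1 2)(3 4)⟩| = 2 and |⟨(1 3)(2 4)⟩| = 2, so |H| is a multiple of lcm(2, 2) = 2 and divides |G| = 12.
Closing under the operation: H = {e, (1 2)(3 4), (1 3)(2 4), (1 4)(2 3)}, so |H| = 4.

4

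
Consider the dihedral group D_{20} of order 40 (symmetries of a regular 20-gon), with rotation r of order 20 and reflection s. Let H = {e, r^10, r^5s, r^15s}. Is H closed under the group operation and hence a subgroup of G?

Yes

|H| = 4 divides |G| = 40, consistent with Lagrange.
H contains the identity, every element's inverse is in H, and H is closed under ·: it is a subgroup.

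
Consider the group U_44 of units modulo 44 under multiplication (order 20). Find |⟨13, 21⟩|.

10

|⟨13⟩| = 10 and |⟨21⟩| = 2, so |H| is a multiple of lcm(10, 2) = 10 and divides |G| = 20.
Closing under the operation: H = {1, 5, 9, 13, 17, 21, 25, 29, 37, 41}, so |H| = 10.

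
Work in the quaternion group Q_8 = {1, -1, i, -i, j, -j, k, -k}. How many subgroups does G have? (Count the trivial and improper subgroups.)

6

|G| = 8, so by Lagrange every subgroup order divides 8. Divisors: 1, 2, 4, 8.
Subgroups by order — order 1: 1; order 2: 1; order 4: 3; order 8: 1.
Total: 1 + 1 + 3 + 1 = 6.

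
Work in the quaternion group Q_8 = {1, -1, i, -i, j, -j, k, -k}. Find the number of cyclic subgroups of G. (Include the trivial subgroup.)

A cyclic subgroup of order d is generated by each of its φ(d) elements of order d, so the cyclic subgroups of order d number (#elements of order d)/φ(d).
Cyclic subgroups by order — order 1: 1; order 2: 1; order 4: 3.
Total: 5.

5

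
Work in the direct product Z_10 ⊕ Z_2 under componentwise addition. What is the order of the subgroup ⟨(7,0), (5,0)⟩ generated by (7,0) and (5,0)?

|⟨(7,0)⟩| = 10 and |⟨(5,0)⟩| = 2, so |H| is a multiple of lcm(10, 2) = 10 and divides |G| = 20.
Closing under the operation: H = {(0,0), (1,0), (2,0), (3,0), (4,0), (5,0), (6,0), (7,0), (8,0), (9,0)}, so |H| = 10.

10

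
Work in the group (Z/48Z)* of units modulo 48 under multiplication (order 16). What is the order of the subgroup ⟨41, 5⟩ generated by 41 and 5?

8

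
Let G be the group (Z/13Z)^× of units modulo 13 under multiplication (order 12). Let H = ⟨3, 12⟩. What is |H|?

6

|⟨3⟩| = 3 and |⟨12⟩| = 2, so |H| is a multiple of lcm(3, 2) = 6 and divides |G| = 12.
Closing under the operation: H = {1, 3, 4, 9, 10, 12}, so |H| = 6.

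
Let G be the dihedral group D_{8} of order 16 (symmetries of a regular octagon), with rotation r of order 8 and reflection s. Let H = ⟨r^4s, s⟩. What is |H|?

4

|⟨r^4s⟩| = 2 and |⟨s⟩| = 2, so |H| is a multiple of lcm(2, 2) = 2 and divides |G| = 16.
Closing under the operation: H = {e, r^4, s, r^4s}, so |H| = 4.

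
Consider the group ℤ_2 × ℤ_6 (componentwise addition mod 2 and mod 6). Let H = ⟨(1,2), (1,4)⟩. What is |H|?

6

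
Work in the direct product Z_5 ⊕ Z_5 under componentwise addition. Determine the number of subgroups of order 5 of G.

6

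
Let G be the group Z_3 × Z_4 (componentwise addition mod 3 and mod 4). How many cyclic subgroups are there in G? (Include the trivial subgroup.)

Each element a generates a cyclic subgroup ⟨a⟩; distinct elements may generate the same one (a cyclic group of order d has φ(d) generators).
Cyclic subgroups by order — order 1: 1; order 2: 1; order 3: 1; order 4: 1; order 6: 1; order 12: 1.
Total: 6.

6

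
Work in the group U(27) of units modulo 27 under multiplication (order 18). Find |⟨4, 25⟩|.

|⟨4⟩| = 9 and |⟨25⟩| = 9, so |H| is a multiple of lcm(9, 9) = 9 and divides |G| = 18.
Closing under the operation: H = {1, 4, 7, 10, 13, 16, 19, 22, 25}, so |H| = 9.

9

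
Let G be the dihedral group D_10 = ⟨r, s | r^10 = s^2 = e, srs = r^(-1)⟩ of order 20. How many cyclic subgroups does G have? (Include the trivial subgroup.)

Group the elements of G by the cyclic subgroup they generate; each cyclic subgroup of order d accounts for φ(d) elements.
Cyclic subgroups by order — order 1: 1; order 2: 11; order 5: 1; order 10: 1.
Total: 14.

14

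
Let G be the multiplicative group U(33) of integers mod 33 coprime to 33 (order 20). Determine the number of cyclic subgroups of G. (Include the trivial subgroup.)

8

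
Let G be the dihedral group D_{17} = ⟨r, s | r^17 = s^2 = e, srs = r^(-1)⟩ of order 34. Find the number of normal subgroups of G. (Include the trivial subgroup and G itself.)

3

G has 20 subgroups. Checking conjugation-invariance by order — order 1: 1/1 normal; order 2: 0/17 normal; order 17: 1/1 normal; order 34: 1/1 normal.
Total normal subgroups: 3.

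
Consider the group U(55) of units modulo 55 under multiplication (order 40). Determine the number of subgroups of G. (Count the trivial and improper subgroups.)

|G| = 40, so by Lagrange every subgroup order divides 40. Divisors: 1, 2, 4, 5, 8, 10, 20, 40.
Subgroups by order — order 1: 1; order 2: 3; order 4: 3; order 5: 1; order 8: 1; order 10: 3; order 20: 3; order 40: 1.
Total: 1 + 3 + 3 + 1 + 1 + 3 + 3 + 1 = 16.

16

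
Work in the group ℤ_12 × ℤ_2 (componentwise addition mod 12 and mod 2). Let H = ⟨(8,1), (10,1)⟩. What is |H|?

12

|⟨(8,1)⟩| = 6 and |⟨(10,1)⟩| = 6, so |H| is a multiple of lcm(6, 6) = 6 and divides |G| = 24.
Closing under the operation: H = {(0,0), (0,1), (2,0), (2,1), (4,0), (4,1), (6,0), (6,1), (8,0), (8,1), (10,0), (10,1)}, so |H| = 12.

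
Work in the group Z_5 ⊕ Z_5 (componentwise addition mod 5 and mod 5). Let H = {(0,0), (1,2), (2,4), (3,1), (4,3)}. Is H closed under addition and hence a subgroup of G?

|H| = 5 divides |G| = 25, consistent with Lagrange.
H contains the identity, every element's inverse is in H, and H is closed under +: it is a subgroup.
In fact H = ⟨(4,3)⟩.

Yes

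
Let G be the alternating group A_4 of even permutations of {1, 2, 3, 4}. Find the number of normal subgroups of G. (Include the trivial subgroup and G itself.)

3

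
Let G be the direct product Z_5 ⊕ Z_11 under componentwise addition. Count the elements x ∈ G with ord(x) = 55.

40

An element (a,b) has order lcm(ord(a), ord(b)); count pairs with lcm equal to 55.
Enumerating gives 40 such elements.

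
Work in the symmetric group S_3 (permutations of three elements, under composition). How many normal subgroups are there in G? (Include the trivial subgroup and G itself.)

3

G has 6 subgroups. Checking conjugation-invariance by order — order 1: 1/1 normal; order 2: 0/3 normal; order 3: 1/1 normal; order 6: 1/1 normal.
Total normal subgroups: 3.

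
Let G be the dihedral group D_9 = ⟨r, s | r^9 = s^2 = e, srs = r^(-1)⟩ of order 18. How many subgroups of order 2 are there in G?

|G| = 18 and 2 | 18, so subgroups of order 2 are possible by Lagrange.
The subgroups of order 2 are: {e, r^2s}; {e, r^3s}; {e, r^4s}; {e, r^5s}; … (9 in all).
So G has 9 subgroups of order 2.

9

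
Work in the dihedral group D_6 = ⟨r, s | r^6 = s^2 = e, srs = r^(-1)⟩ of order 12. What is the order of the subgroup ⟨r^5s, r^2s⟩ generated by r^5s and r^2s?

4

|⟨r^5s⟩| = 2 and |⟨r^2s⟩| = 2, so |H| is a multiple of lcm(2, 2) = 2 and divides |G| = 12.
Closing under the operation: H = {e, r^3, r^2s, r^5s}, so |H| = 4.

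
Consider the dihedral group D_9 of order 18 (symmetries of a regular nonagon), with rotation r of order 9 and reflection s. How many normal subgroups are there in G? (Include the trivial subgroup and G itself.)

G has 16 subgroups. Checking conjugation-invariance by order — order 1: 1/1 normal; order 2: 0/9 normal; order 3: 1/1 normal; order 6: 0/3 normal; order 9: 1/1 normal; order 18: 1/1 normal.
Total normal subgroups: 4.

4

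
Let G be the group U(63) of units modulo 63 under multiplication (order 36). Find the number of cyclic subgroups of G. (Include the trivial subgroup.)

20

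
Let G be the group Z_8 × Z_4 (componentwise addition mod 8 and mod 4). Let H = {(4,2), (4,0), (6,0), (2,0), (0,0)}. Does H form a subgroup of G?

|H| = 5 does not divide |G| = 32, so by Lagrange H is not a subgroup.

No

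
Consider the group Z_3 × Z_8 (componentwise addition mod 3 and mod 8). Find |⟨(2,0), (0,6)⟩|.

|⟨(2,0)⟩| = 3 and |⟨(0,6)⟩| = 4, so |H| is a multiple of lcm(3, 4) = 12 and divides |G| = 24.
Closing under the operation: H = {(0,0), (0,2), (0,4), (0,6), (1,0), (1,2), (1,4), (1,6), (2,0), (2,2), (2,4), (2,6)}, so |H| = 12.

12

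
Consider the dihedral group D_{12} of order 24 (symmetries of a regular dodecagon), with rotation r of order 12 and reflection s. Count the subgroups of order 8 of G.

|G| = 24 and 8 | 24, so subgroups of order 8 are possible by Lagrange.
The subgroups of order 8 are: {e, r^3, r^6, r^9, rs, r^4s, r^7s, r^10s}; {e, r^3, r^6, r^9, r^2s, r^5s, r^8s, r^11s}; {e, r^3, r^6, r^9, s, r^3s, r^6s, r^9s}.
So G has 3 subgroups of order 8.

3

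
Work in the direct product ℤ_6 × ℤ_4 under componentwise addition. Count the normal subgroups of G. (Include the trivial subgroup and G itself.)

G is abelian, so every subgroup is normal.
G has 16 subgroups in total, hence 16 normal subgroups.

16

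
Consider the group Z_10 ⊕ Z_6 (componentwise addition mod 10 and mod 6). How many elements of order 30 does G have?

24

An element (a,b) has order lcm(ord(a), ord(b)); count pairs with lcm equal to 30.
Enumerating gives 24 such elements.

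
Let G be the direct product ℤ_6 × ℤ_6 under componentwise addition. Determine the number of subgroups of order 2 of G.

|G| = 36 and 2 | 36, so subgroups of order 2 are possible by Lagrange.
The subgroups of order 2 are: {(0,0), (0,3)}; {(0,0), (3,0)}; {(0,0), (3,3)}.
So G has 3 subgroups of order 2.

3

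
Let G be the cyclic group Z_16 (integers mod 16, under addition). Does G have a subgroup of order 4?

Yes

4 | 16. A subgroup of order 4 is {0, 4, 8, 12}.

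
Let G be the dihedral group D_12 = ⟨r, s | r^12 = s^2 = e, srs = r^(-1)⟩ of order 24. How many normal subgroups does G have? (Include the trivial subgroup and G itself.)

9

G has 34 subgroups. Checking conjugation-invariance by order — order 1: 1/1 normal; order 2: 1/13 normal; order 3: 1/1 normal; order 4: 1/7 normal; order 6: 1/5 normal; order 8: 0/3 normal; order 12: 3/3 normal; order 24: 1/1 normal.
Total normal subgroups: 9.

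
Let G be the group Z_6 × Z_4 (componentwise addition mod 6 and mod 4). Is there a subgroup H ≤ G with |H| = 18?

18 does not divide |G| = 24, so by Lagrange no subgroup of order 18 exists.

No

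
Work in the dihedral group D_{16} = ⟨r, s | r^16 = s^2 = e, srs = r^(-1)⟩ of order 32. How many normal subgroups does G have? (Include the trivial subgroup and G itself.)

8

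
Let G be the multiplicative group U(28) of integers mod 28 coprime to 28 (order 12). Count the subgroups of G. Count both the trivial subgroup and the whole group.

10

|G| = 12, so by Lagrange every subgroup order divides 12. Divisors: 1, 2, 3, 4, 6, 12.
Subgroups by order — order 1: 1; order 2: 3; order 3: 1; order 4: 1; order 6: 3; order 12: 1.
Total: 1 + 3 + 1 + 1 + 3 + 1 = 10.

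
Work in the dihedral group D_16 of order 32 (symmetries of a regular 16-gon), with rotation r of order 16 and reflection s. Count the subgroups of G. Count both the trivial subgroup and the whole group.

|G| = 32, so by Lagrange every subgroup order divides 32. Divisors: 1, 2, 4, 8, 16, 32.
Subgroups by order — order 1: 1; order 2: 17; order 4: 9; order 8: 5; order 16: 3; order 32: 1.
Total: 1 + 17 + 9 + 5 + 3 + 1 = 36.

36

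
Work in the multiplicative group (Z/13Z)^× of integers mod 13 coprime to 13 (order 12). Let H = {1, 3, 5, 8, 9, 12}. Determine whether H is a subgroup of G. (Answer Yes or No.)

Closure fails: 3 · 5 = 2 ∉ H. So H is not a subgroup.

No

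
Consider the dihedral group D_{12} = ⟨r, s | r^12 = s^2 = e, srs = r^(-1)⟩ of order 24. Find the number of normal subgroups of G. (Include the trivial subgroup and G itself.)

9

G has 34 subgroups. Checking conjugation-invariance by order — order 1: 1/1 normal; order 2: 1/13 normal; order 3: 1/1 normal; order 4: 1/7 normal; order 6: 1/5 normal; order 8: 0/3 normal; order 12: 3/3 normal; order 24: 1/1 normal.
Total normal subgroups: 9.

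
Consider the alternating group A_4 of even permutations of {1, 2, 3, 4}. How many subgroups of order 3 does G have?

|G| = 12 and 3 | 12, so subgroups of order 3 are possible by Lagrange.
The subgroups of order 3 are: {e, (1 2 3), (1 3 2)}; {e, (1 2 4), (1 4 2)}; {e, (1 3 4), (1 4 3)}; {e, (2 3 4), (2 4 3)}.
So G has 4 subgroups of order 3.

4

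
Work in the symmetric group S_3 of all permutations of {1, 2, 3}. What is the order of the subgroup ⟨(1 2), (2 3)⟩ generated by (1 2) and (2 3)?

6

|⟨(1 2)⟩| = 2 and |⟨(2 3)⟩| = 2, so |H| is a multiple of lcm(2, 2) = 2 and divides |G| = 6.
Closing {(1 2), (2 3)} under the group operation gives all of G, so |H| = 6.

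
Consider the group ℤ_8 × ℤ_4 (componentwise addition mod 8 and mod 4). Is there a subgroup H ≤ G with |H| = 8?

8 | 32. A subgroup of order 8 is {(0,0), (0,1), (0,2), (0,3), (4,0), (4,1), (4,2), (4,3)}.

Yes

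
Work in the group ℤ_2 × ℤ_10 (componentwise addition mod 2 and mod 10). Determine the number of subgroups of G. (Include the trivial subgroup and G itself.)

|G| = 20, so by Lagrange every subgroup order divides 20. Divisors: 1, 2, 4, 5, 10, 20.
Subgroups by order — order 1: 1; order 2: 3; order 4: 1; order 5: 1; order 10: 3; order 20: 1.
Total: 1 + 3 + 1 + 1 + 3 + 1 = 10.

10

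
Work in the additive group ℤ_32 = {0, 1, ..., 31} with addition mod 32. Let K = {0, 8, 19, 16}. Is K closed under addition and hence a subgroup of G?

8 ∈ K but its inverse 24 ∉ K, so K is not a subgroup.

No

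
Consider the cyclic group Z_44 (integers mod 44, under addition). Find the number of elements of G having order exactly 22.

10

In a cyclic group of order 44, the number of elements of order d (for d | 44) is φ(d).
φ(22) = 10.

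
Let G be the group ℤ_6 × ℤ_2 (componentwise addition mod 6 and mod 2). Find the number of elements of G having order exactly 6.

An element (a,b) has order lcm(ord(a), ord(b)); count pairs with lcm equal to 6.
Enumerating gives 6 such elements.

6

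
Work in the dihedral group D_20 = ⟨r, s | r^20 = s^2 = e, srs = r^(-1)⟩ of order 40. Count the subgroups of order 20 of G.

|G| = 40 and 20 | 40, so subgroups of order 20 are possible by Lagrange.
The subgroups of order 20 are: {e, r, r^2, r^3, r^4, r^5, r^6, r^7, r^8, r^9, r^10, r^11, r^12, r^13, r^14, r^15, r^16, r^17, r^18, r^19}; {e, r^2, r^4, r^6, r^8, r^10, r^12, r^14, r^16, r^18, s, r^2s, r^4s, r^6s, r^8s, r^10s, r^12s, r^14s, r^16s, r^18s}; {e, r^2, r^4, r^6, r^8, r^10, r^12, r^14, r^16, r^18, rs, r^3s, r^5s, r^7s, r^9s, r^11s, r^13s, r^15s, r^17s, r^19s}.
So G has 3 subgroups of order 20.

3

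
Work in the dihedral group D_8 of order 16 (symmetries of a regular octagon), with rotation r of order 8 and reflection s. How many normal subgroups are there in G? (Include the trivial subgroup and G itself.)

7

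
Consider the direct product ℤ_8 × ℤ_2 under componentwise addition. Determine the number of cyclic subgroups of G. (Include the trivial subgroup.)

8

Each element a generates a cyclic subgroup ⟨a⟩; distinct elements may generate the same one (a cyclic group of order d has φ(d) generators).
Cyclic subgroups by order — order 1: 1; order 2: 3; order 4: 2; order 8: 2.
Total: 8.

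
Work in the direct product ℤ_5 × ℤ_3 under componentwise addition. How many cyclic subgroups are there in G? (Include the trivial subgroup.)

4

A cyclic subgroup of order d is generated by each of its φ(d) elements of order d, so the cyclic subgroups of order d number (#elements of order d)/φ(d).
Cyclic subgroups by order — order 1: 1; order 3: 1; order 5: 1; order 15: 1.
Total: 4.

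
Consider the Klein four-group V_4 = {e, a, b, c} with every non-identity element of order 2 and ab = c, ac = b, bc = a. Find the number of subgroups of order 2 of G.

|G| = 4 and 2 | 4, so subgroups of order 2 are possible by Lagrange.
The subgroups of order 2 are: {e, a}; {e, b}; {e, c}.
So G has 3 subgroups of order 2.

3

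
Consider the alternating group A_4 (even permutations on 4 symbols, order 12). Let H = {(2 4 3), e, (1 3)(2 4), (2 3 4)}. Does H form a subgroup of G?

No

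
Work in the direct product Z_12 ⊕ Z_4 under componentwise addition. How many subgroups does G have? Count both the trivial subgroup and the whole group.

30

|G| = 48, so by Lagrange every subgroup order divides 48. Divisors: 1, 2, 3, 4, 6, 8, 12, 16, 24, 48.
Subgroups by order — order 1: 1; order 2: 3; order 3: 1; order 4: 7; order 6: 3; order 8: 3; order 12: 7; order 16: 1; order 24: 3; order 48: 1.
Total: 1 + 3 + 1 + 7 + 3 + 3 + 7 + 1 + 3 + 1 = 30.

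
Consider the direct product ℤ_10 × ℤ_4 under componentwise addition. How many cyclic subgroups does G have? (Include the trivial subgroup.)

Each element a generates a cyclic subgroup ⟨a⟩; distinct elements may generate the same one (a cyclic group of order d has φ(d) generators).
Cyclic subgroups by order — order 1: 1; order 2: 3; order 4: 2; order 5: 1; order 10: 3; order 20: 2.
Total: 12.

12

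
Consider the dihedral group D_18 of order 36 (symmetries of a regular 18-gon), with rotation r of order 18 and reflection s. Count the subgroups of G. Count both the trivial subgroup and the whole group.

45

|G| = 36, so by Lagrange every subgroup order divides 36. Divisors: 1, 2, 3, 4, 6, 9, 12, 18, 36.
Subgroups by order — order 1: 1; order 2: 19; order 3: 1; order 4: 9; order 6: 7; order 9: 1; order 12: 3; order 18: 3; order 36: 1.
Total: 1 + 19 + 1 + 9 + 7 + 1 + 3 + 3 + 1 = 45.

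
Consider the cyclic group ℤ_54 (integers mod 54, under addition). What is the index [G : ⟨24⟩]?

|⟨24⟩| = 9 and |G| = 54.
By Lagrange, [G : H] = |G|/|H| = 54/9 = 6.

6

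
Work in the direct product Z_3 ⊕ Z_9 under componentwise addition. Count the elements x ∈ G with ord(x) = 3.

8

An element (a,b) has order lcm(ord(a), ord(b)); count pairs with lcm equal to 3.
Enumerating gives 8 such elements.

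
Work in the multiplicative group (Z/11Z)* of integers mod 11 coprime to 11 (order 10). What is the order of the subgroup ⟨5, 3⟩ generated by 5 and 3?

5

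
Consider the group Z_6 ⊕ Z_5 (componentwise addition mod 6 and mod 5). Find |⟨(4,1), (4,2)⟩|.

|⟨(4,1)⟩| = 15 and |⟨(4,2)⟩| = 15, so |H| is a multiple of lcm(15, 15) = 15 and divides |G| = 30.
Closing under the operation: H = {(0,0), (0,1), (0,2), (0,3), (0,4), (2,0), (2,1), (2,2), (2,3), (2,4), (4,0), (4,1), (4,2), (4,3), (4,4)}, so |H| = 15.

15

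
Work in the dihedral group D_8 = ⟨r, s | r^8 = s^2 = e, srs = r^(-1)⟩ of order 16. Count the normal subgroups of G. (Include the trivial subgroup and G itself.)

G has 19 subgroups. Checking conjugation-invariance by order — order 1: 1/1 normal; order 2: 1/9 normal; order 4: 1/5 normal; order 8: 3/3 normal; order 16: 1/1 normal.
Total normal subgroups: 7.

7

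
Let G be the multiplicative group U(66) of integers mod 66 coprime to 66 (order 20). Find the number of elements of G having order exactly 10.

12

Enumerating element orders in G gives 12 elements of order 10.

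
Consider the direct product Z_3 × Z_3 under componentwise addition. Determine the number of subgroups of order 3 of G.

4

|G| = 9 and 3 | 9, so subgroups of order 3 are possible by Lagrange.
The subgroups of order 3 are: {(0,0), (0,1), (0,2)}; {(0,0), (1,0), (2,0)}; {(0,0), (1,1), (2,2)}; {(0,0), (1,2), (2,1)}.
So G has 4 subgroups of order 3.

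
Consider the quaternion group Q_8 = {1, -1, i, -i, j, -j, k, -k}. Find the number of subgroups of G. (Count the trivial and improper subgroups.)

6

|G| = 8, so by Lagrange every subgroup order divides 8. Divisors: 1, 2, 4, 8.
Subgroups by order — order 1: 1; order 2: 1; order 4: 3; order 8: 1.
Total: 1 + 1 + 3 + 1 = 6.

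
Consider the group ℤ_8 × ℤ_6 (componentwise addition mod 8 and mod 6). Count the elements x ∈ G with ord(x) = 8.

8

An element (a,b) has order lcm(ord(a), ord(b)); count pairs with lcm equal to 8.
Enumerating gives 8 such elements.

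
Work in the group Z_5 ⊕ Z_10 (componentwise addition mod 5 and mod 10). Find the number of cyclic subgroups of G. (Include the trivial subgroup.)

14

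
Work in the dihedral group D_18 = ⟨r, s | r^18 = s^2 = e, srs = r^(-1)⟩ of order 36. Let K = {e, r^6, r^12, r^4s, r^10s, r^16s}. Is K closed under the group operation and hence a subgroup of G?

|K| = 6 divides |G| = 36, consistent with Lagrange.
K contains the identity, every element's inverse is in K, and K is closed under ·: it is a subgroup.

Yes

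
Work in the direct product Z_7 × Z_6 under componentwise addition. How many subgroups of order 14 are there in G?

1

|G| = 42 and 14 | 42, so subgroups of order 14 are possible by Lagrange.
The subgroups of order 14 are: {(0,0), (0,3), (1,0), (1,3), (2,0), (2,3), (3,0), (3,3), (4,0), (4,3), (5,0), (5,3), (6,0), (6,3)}.
So G has 1 subgroup of order 14.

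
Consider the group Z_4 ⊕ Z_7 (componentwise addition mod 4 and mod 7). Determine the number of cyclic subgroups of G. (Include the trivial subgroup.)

6

Group the elements of G by the cyclic subgroup they generate; each cyclic subgroup of order d accounts for φ(d) elements.
Cyclic subgroups by order — order 1: 1; order 2: 1; order 4: 1; order 7: 1; order 14: 1; order 28: 1.
Total: 6.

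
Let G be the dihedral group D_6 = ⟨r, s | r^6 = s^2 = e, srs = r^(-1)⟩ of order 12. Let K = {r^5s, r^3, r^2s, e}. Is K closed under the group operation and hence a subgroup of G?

Yes

|K| = 4 divides |G| = 12, consistent with Lagrange.
K contains the identity, every element's inverse is in K, and K is closed under ·: it is a subgroup.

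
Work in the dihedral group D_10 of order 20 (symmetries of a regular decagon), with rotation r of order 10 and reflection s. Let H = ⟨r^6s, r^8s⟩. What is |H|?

10

|⟨r^6s⟩| = 2 and |⟨r^8s⟩| = 2, so |H| is a multiple of lcm(2, 2) = 2 and divides |G| = 20.
Closing under the operation: H = {e, r^2, r^4, r^6, r^8, s, r^2s, r^4s, r^6s, r^8s}, so |H| = 10.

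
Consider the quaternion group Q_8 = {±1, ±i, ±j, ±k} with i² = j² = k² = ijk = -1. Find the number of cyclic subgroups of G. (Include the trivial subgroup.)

5

A cyclic subgroup of order d is generated by each of its φ(d) elements of order d, so the cyclic subgroups of order d number (#elements of order d)/φ(d).
Cyclic subgroups by order — order 1: 1; order 2: 1; order 4: 3.
Total: 5.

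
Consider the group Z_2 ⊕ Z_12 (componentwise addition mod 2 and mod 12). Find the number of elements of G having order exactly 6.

An element (a,b) has order lcm(ord(a), ord(b)); count pairs with lcm equal to 6.
Enumerating gives 6 such elements.

6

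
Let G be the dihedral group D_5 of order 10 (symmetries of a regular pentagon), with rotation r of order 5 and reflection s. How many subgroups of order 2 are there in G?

5

|G| = 10 and 2 | 10, so subgroups of order 2 are possible by Lagrange.
The subgroups of order 2 are: {e, r^2s}; {e, r^3s}; {e, r^4s}; {e, rs}; … (5 in all).
So G has 5 subgroups of order 2.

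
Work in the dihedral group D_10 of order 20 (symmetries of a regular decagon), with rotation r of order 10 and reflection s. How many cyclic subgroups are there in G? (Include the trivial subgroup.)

Each element a generates a cyclic subgroup ⟨a⟩; distinct elements may generate the same one (a cyclic group of order d has φ(d) generators).
Cyclic subgroups by order — order 1: 1; order 2: 11; order 5: 1; order 10: 1.
Total: 14.

14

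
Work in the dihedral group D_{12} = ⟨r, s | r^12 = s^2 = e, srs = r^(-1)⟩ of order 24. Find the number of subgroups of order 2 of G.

13

|G| = 24 and 2 | 24, so subgroups of order 2 are possible by Lagrange.
The subgroups of order 2 are: {e, r^10s}; {e, r^11s}; {e, r^2s}; {e, r^3s}; … (13 in all).
So G has 13 subgroups of order 2.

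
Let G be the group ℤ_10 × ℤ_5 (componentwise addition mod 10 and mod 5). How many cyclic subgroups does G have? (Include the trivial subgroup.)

A cyclic subgroup of order d is generated by each of its φ(d) elements of order d, so the cyclic subgroups of order d number (#elements of order d)/φ(d).
Cyclic subgroups by order — order 1: 1; order 2: 1; order 5: 6; order 10: 6.
Total: 14.

14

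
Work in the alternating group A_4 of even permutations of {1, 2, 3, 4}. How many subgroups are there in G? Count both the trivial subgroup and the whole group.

|G| = 12, so by Lagrange every subgroup order divides 12. Divisors: 1, 2, 3, 4, 6, 12.
Subgroups by order — order 1: 1; order 2: 3; order 3: 4; order 4: 1; order 6: 0; order 12: 1.
Total: 1 + 3 + 4 + 1 + 0 + 1 = 10.

10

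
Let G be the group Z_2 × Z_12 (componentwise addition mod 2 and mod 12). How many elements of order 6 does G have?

6

An element (a,b) has order lcm(ord(a), ord(b)); count pairs with lcm equal to 6.
Enumerating gives 6 such elements.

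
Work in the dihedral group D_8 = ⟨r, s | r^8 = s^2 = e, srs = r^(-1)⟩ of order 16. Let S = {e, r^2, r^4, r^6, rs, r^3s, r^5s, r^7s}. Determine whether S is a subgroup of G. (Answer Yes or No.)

Yes

|S| = 8 divides |G| = 16, consistent with Lagrange.
S contains the identity, every element's inverse is in S, and S is closed under ·: it is a subgroup.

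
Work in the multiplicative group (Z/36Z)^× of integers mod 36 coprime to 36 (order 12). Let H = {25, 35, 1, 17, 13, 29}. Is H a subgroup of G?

29 ∈ H but its inverse 5 ∉ H, so H is not a subgroup.

No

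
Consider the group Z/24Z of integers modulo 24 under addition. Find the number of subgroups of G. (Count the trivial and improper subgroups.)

Subgroups of the cyclic group Z/24Z correspond bijectively to divisors of 24.
Divisors of 24: 1, 2, 3, 4, 6, 8, 12, 24.
So Z/24Z has 8 subgroups.

8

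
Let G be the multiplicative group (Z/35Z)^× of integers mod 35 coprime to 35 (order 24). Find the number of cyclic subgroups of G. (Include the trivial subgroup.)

Group the elements of G by the cyclic subgroup they generate; each cyclic subgroup of order d accounts for φ(d) elements.
Cyclic subgroups by order — order 1: 1; order 2: 3; order 3: 1; order 4: 2; order 6: 3; order 12: 2.
Total: 12.

12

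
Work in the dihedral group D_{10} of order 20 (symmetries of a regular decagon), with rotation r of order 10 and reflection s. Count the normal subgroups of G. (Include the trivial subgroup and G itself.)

G has 22 subgroups. Checking conjugation-invariance by order — order 1: 1/1 normal; order 2: 1/11 normal; order 4: 0/5 normal; order 5: 1/1 normal; order 10: 3/3 normal; order 20: 1/1 normal.
Total normal subgroups: 7.

7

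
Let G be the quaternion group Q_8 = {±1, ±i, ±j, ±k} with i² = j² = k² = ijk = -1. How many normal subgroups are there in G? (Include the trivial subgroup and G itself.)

6

G has 6 subgroups. Checking conjugation-invariance by order — order 1: 1/1 normal; order 2: 1/1 normal; order 4: 3/3 normal; order 8: 1/1 normal.
Total normal subgroups: 6.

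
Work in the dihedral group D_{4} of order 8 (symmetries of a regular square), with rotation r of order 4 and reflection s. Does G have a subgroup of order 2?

2 | 8. A subgroup of order 2 is {e, r^2}.

Yes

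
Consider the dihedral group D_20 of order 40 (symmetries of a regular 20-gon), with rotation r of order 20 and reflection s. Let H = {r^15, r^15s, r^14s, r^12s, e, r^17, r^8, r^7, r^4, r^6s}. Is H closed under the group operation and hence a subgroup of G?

r^4 ∈ H but its inverse r^16 ∉ H, so H is not a subgroup.

No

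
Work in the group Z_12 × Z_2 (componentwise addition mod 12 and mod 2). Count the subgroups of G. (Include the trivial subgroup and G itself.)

|G| = 24, so by Lagrange every subgroup order divides 24. Divisors: 1, 2, 3, 4, 6, 8, 12, 24.
Subgroups by order — order 1: 1; order 2: 3; order 3: 1; order 4: 3; order 6: 3; order 8: 1; order 12: 3; order 24: 1.
Total: 1 + 3 + 1 + 3 + 3 + 1 + 3 + 1 = 16.

16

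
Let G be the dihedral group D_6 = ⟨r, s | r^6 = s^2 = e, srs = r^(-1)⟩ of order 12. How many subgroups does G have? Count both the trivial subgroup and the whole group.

|G| = 12, so by Lagrange every subgroup order divides 12. Divisors: 1, 2, 3, 4, 6, 12.
Subgroups by order — order 1: 1; order 2: 7; order 3: 1; order 4: 3; order 6: 3; order 12: 1.
Total: 1 + 7 + 1 + 3 + 3 + 1 = 16.

16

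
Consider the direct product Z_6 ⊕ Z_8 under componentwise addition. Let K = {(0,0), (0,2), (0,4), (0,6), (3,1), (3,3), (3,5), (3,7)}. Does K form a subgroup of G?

Yes

|K| = 8 divides |G| = 48, consistent with Lagrange.
K contains the identity, every element's inverse is in K, and K is closed under +: it is a subgroup.
In fact K = ⟨(3,1)⟩.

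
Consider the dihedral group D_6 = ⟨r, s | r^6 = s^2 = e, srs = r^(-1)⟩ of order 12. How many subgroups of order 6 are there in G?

3

|G| = 12 and 6 | 12, so subgroups of order 6 are possible by Lagrange.
The subgroups of order 6 are: {e, r, r^2, r^3, r^4, r^5}; {e, r^2, r^4, s, r^2s, r^4s}; {e, r^2, r^4, rs, r^3s, r^5s}.
So G has 3 subgroups of order 6.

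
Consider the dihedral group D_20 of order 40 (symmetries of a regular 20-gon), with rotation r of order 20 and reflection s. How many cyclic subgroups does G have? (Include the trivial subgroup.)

26

Group the elements of G by the cyclic subgroup they generate; each cyclic subgroup of order d accounts for φ(d) elements.
Cyclic subgroups by order — order 1: 1; order 2: 21; order 4: 1; order 5: 1; order 10: 1; order 20: 1.
Total: 26.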